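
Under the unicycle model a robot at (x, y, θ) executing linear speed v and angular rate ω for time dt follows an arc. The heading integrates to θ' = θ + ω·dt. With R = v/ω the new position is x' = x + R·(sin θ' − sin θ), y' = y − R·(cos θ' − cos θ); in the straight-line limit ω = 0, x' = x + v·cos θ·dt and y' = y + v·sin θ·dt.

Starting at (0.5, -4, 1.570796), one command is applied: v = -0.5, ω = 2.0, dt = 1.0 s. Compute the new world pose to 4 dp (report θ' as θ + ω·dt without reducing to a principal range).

(0.8540, -4.2273, 3.5708)

θ' = 1.5708 + 2.0·1.0 = 3.5708
R = v/ω = -0.5/2.0 = -0.2500
x' = 0.5 + -0.2500·(sin 3.5708 − sin 1.5708) = 0.8540
y' = -4 − -0.2500·(cos 3.5708 − cos 1.5708) = -4.2273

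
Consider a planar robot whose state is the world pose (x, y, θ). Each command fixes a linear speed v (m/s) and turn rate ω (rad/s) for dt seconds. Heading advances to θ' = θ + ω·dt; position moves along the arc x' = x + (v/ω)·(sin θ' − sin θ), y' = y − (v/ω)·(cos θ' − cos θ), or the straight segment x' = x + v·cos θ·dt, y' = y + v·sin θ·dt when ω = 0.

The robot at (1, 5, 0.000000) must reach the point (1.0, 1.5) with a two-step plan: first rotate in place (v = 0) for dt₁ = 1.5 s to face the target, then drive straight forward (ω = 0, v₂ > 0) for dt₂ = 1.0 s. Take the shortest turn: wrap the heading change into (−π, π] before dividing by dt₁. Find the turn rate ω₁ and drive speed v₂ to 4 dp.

ω₁ = -1.0472, v₂ = 3.5000

heading to target = atan2(1.5−5, 1−1) = -1.5708
Δθ = wrap(-1.5708 − 0.0000) = -1.5708; ω₁ = Δθ/dt₁ = -1.0472
distance = √((1−1)² + (1.5−5)²) = 3.5000; v₂ = distance/dt₂ = 3.5000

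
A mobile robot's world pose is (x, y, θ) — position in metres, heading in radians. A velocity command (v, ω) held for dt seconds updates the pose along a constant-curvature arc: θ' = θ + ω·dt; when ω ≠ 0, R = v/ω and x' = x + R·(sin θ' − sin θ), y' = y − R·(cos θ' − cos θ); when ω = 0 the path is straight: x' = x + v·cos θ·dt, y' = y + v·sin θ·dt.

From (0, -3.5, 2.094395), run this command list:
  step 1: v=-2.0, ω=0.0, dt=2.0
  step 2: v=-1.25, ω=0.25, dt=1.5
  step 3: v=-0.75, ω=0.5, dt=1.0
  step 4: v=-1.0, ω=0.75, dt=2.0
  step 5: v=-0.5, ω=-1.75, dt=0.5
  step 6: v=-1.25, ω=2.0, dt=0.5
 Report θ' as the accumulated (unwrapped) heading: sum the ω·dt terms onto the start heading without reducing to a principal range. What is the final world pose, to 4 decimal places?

step 1: θ'=2.0944 (straight) → pose (2.0000, -6.9641, 2.0944)
step 2: θ'=2.4694 (R=-5.0000) → pose (3.2166, -8.3764, 2.4694)
step 3: θ'=2.9694 (R=-1.5000) → pose (3.8936, -8.6805, 2.9694)
step 4: θ'=4.4694 (R=-1.3333) → pose (5.4163, -7.6877, 4.4694)
step 5: θ'=3.5944 (R=0.2857) → pose (5.5686, -7.4995, 3.5944)
step 6: θ'=4.5944 (R=-0.6250) → pose (5.9158, -7.0111, 4.5944)

(5.9158, -7.0111, 4.5944)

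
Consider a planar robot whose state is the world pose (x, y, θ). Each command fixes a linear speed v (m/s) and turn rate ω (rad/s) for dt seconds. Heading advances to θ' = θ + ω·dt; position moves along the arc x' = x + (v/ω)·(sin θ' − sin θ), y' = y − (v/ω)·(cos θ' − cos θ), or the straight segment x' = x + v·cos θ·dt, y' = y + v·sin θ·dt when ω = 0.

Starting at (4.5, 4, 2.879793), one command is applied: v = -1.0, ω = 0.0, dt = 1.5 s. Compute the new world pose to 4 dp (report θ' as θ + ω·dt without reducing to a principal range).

(5.9489, 3.6118, 2.8798)

θ' = 2.8798 + 0.0·1.5 = 2.8798
ω = 0 → straight: x' = 4.5 + -1.0·cos(2.8798)·1.5 = 5.9489
y' = 4 + -1.0·sin(2.8798)·1.5 = 3.6118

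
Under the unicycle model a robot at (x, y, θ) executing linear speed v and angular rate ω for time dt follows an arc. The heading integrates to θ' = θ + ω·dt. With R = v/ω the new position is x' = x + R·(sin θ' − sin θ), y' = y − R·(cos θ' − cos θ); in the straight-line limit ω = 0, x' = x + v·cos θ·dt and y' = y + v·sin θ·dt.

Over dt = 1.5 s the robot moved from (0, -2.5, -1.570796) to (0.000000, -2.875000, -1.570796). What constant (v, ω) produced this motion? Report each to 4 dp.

v = 0.2500, ω = 0.0000

Δθ = -1.570796 − -1.570796 = 0.000000
ω = Δθ/dt = 0.000000/1.5 = 0.0000
ω = 0 → v = (Δx·cos θ + Δy·sin θ)/dt = 0.2500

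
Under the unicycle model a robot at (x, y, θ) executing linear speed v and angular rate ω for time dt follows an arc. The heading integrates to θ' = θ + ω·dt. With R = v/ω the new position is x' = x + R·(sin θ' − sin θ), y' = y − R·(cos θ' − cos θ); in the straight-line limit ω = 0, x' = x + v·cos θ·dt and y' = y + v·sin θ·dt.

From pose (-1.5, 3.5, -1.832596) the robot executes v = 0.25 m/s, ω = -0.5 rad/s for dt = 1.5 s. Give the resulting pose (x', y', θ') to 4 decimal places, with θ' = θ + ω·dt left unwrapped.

(-1.7178, 3.2055, -2.5826)

θ' = -1.8326 + -0.5·1.5 = -2.5826
R = v/ω = 0.25/-0.5 = -0.5000
x' = -1.5 + -0.5000·(sin -2.5826 − sin -1.8326) = -1.7178
y' = 3.5 − -0.5000·(cos -2.5826 − cos -1.8326) = 3.2055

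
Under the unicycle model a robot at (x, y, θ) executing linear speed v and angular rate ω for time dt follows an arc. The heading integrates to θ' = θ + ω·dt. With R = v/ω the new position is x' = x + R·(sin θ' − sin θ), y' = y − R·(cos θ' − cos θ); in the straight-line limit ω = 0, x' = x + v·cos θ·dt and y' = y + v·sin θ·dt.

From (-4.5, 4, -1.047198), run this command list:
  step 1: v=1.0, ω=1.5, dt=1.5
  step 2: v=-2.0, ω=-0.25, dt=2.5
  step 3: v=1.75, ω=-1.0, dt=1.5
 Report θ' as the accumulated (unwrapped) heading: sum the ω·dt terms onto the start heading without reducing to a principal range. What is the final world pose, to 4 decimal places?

(-4.0451, -0.1387, -0.9222)

step 1: θ'=1.2028 (R=0.6667) → pose (-3.3006, 4.0935, 1.2028)
step 2: θ'=0.5778 (R=8.0000) → pose (-6.3955, 0.2701, 0.5778)
step 3: θ'=-0.9222 (R=-1.7500) → pose (-4.0451, -0.1387, -0.9222)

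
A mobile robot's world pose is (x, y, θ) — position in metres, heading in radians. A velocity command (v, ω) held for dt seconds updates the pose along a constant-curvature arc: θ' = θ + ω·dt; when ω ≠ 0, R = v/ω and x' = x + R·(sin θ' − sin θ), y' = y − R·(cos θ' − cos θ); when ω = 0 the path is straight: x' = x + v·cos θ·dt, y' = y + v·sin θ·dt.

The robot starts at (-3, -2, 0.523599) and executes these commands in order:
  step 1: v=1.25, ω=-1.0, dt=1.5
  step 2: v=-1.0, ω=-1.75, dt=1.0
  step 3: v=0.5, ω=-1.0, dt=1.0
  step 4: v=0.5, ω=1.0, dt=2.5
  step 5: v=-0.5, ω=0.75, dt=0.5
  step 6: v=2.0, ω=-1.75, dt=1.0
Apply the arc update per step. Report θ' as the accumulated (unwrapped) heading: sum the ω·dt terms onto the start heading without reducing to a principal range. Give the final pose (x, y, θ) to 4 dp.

(-2.7188, -3.6037, -2.6014)

step 1: θ'=-0.9764 (R=-1.2500) → pose (-1.3394, -2.3825, -0.9764)
step 2: θ'=-2.7264 (R=0.5714) → pose (-1.0965, -1.5396, -2.7264)
step 3: θ'=-3.7264 (R=-0.5000) → pose (-1.5742, -1.4990, -3.7264)
step 4: θ'=-1.2264 (R=0.5000) → pose (-2.3208, -2.0847, -1.2264)
step 5: θ'=-0.8514 (R=-0.6667) → pose (-2.4469, -1.8705, -0.8514)
step 6: θ'=-2.6014 (R=-1.1429) → pose (-2.7188, -3.6037, -2.6014)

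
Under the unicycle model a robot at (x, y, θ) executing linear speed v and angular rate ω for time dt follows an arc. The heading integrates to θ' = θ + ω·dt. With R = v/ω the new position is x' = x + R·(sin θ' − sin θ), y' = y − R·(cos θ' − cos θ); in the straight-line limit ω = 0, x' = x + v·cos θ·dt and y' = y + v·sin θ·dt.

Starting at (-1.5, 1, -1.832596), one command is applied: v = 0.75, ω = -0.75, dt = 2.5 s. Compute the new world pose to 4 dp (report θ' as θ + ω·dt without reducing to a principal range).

θ' = -1.8326 + -0.75·2.5 = -3.7076
R = v/ω = 0.75/-0.75 = -1.0000
x' = -1.5 + -1.0000·(sin -3.7076 − sin -1.8326) = -3.0022
y' = 1 − -1.0000·(cos -3.7076 − cos -1.8326) = 0.4148

(-3.0022, 0.4148, -3.7076)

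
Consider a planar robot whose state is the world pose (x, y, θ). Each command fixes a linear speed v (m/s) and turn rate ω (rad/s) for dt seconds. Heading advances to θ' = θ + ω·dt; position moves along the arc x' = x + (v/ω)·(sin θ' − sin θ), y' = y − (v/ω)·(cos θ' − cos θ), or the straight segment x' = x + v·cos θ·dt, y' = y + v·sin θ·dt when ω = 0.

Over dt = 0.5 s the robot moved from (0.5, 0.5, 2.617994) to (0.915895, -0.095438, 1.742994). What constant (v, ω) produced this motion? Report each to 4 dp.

Δθ = 1.742994 − 2.617994 = -0.875000
ω = Δθ/dt = -0.875000/0.5 = -1.7500
R = −Δy/(cos θ' − cos θ) = 0.8571
v = R·ω = 0.8571·-1.7500 = -1.5000

v = -1.5000, ω = -1.7500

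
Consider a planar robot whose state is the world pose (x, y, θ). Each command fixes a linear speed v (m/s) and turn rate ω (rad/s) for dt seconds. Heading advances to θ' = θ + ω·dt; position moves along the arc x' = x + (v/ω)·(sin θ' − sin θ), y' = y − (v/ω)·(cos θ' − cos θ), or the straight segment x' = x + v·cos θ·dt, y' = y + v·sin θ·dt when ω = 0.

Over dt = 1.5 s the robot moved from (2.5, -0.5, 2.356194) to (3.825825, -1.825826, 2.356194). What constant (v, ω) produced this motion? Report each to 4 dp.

v = -1.2500, ω = 0.0000

Δθ = 2.356194 − 2.356194 = 0.000000
ω = Δθ/dt = 0.000000/1.5 = 0.0000
ω = 0 → v = (Δx·cos θ + Δy·sin θ)/dt = -1.2500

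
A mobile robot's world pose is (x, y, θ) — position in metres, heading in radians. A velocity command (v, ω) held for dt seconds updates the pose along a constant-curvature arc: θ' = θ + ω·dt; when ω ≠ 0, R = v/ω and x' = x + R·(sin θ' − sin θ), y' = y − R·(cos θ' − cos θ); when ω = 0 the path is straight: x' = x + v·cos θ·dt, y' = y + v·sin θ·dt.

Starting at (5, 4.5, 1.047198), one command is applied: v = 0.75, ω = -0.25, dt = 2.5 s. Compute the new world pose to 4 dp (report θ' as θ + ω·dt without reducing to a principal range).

θ' = 1.0472 + -0.25·2.5 = 0.4222
R = v/ω = 0.75/-0.25 = -3.0000
x' = 5 + -3.0000·(sin 0.4222 − sin 1.0472) = 6.3688
y' = 4.5 − -3.0000·(cos 0.4222 − cos 1.0472) = 5.7366

(6.3688, 5.7366, 0.4222)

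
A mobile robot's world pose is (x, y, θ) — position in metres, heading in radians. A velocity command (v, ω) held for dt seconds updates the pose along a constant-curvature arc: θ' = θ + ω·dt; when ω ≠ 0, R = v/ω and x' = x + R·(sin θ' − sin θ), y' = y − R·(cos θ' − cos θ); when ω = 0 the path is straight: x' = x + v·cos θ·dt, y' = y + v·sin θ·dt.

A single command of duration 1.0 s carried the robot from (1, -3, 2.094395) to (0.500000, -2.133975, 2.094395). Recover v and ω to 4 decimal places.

v = 1.0000, ω = 0.0000

Δθ = 2.094395 − 2.094395 = 0.000000
ω = Δθ/dt = 0.000000/1.0 = 0.0000
ω = 0 → v = (Δx·cos θ + Δy·sin θ)/dt = 1.0000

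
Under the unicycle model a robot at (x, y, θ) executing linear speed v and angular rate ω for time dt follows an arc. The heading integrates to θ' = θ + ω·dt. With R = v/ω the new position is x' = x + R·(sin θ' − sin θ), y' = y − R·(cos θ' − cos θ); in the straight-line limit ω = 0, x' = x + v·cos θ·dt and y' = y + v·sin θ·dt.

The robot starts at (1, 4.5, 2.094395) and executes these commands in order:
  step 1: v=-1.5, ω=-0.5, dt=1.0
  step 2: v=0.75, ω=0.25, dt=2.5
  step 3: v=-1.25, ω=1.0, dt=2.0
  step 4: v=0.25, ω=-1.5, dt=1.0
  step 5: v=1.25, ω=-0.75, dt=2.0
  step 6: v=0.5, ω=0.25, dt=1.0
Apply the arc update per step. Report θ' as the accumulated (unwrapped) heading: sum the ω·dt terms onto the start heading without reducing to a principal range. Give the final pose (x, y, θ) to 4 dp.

step 1: θ'=1.5944 (R=3.0000) → pose (1.4011, 3.0708, 1.5944)
step 2: θ'=2.2194 (R=3.0000) → pose (0.7927, 4.8122, 2.2194)
step 3: θ'=4.2194 (R=-1.2500) → pose (2.8900, 4.9757, 4.2194)
step 4: θ'=2.7194 (R=-0.1667) → pose (2.6749, 4.9026, 2.7194)
step 5: θ'=1.2194 (R=-1.6667) → pose (1.7930, 6.9966, 1.2194)
step 6: θ'=1.4694 (R=2.0000) → pose (1.9050, 7.4825, 1.4694)

(1.9050, 7.4825, 1.4694)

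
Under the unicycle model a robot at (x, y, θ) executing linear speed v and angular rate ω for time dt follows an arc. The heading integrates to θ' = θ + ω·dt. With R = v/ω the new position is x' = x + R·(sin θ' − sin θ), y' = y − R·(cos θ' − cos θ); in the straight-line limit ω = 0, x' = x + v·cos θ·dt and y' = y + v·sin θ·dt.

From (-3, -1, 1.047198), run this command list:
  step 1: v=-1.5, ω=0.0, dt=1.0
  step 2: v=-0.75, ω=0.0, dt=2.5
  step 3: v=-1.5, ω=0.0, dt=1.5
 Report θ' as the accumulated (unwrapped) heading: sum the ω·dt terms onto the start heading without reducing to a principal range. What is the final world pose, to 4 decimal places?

(-5.8125, -5.8714, 1.0472)

step 1: θ'=1.0472 (straight) → pose (-3.7500, -2.2990, 1.0472)
step 2: θ'=1.0472 (straight) → pose (-4.6875, -3.9228, 1.0472)
step 3: θ'=1.0472 (straight) → pose (-5.8125, -5.8714, 1.0472)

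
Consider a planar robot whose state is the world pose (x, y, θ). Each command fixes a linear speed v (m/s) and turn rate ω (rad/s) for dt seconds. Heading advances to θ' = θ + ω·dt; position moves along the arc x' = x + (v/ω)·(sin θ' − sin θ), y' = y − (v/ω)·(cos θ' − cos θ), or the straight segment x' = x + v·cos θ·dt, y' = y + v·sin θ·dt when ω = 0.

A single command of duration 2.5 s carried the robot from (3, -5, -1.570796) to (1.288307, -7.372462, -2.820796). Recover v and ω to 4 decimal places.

Δθ = -2.820796 − -1.570796 = -1.250000
ω = Δθ/dt = -1.250000/2.5 = -0.5000
R = −Δy/(cos θ' − cos θ) = -2.5000
v = R·ω = -2.5000·-0.5000 = 1.2500

v = 1.2500, ω = -0.5000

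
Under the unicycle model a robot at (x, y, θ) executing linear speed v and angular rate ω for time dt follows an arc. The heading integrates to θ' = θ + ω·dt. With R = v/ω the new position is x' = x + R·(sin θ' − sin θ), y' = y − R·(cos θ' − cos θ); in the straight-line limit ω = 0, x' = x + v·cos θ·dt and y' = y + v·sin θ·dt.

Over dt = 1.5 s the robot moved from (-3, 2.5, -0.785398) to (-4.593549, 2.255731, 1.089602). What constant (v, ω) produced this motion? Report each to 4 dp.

v = -1.2500, ω = 1.2500

Δθ = 1.089602 − -0.785398 = 1.875000
ω = Δθ/dt = 1.875000/1.5 = 1.2500
R = Δx/(sin θ' − sin θ) = -1.0000
v = R·ω = -1.0000·1.2500 = -1.2500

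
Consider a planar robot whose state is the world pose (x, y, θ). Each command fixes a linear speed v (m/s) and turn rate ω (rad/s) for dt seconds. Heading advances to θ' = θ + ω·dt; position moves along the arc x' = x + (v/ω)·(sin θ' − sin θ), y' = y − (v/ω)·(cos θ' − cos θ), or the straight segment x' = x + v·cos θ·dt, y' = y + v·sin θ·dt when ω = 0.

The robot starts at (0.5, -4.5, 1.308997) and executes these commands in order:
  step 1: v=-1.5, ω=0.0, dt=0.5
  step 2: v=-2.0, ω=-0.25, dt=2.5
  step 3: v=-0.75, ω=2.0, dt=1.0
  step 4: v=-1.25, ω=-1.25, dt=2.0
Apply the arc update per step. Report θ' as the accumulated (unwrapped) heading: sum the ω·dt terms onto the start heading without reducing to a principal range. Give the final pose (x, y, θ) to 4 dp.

step 1: θ'=1.3090 (straight) → pose (0.3059, -5.2244, 1.3090)
step 2: θ'=0.6840 (R=8.0000) → pose (-2.3664, -9.3543, 0.6840)
step 3: θ'=2.6840 (R=-0.3750) → pose (-2.2951, -9.9814, 2.6840)
step 4: θ'=0.1840 (R=1.0000) → pose (-2.5539, -11.8616, 0.1840)

(-2.5539, -11.8616, 0.1840)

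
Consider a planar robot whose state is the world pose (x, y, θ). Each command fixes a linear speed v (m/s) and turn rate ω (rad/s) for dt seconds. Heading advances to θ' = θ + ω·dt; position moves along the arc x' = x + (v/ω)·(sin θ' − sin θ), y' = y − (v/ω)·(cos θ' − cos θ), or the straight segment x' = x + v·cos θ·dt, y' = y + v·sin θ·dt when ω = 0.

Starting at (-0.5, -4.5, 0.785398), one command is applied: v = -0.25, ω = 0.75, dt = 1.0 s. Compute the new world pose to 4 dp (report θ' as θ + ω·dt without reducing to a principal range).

(-0.5974, -4.7239, 1.5354)

θ' = 0.7854 + 0.75·1.0 = 1.5354
R = v/ω = -0.25/0.75 = -0.3333
x' = -0.5 + -0.3333·(sin 1.5354 − sin 0.7854) = -0.5974
y' = -4.5 − -0.3333·(cos 1.5354 − cos 0.7854) = -4.7239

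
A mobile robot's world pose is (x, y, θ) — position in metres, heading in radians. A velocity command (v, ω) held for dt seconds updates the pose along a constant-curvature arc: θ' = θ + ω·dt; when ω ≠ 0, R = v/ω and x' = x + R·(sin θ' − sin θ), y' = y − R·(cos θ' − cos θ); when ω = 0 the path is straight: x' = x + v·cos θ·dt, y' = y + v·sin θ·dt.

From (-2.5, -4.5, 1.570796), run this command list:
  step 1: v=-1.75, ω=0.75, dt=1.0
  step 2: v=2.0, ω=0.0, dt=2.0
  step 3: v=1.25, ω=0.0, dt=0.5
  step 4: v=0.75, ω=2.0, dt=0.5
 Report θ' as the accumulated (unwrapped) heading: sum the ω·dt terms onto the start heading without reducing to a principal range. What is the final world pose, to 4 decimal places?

(-5.3677, -2.5930, 3.3208)

step 1: θ'=2.3208 (R=-2.3333) → pose (-1.8739, -6.0905, 2.3208)
step 2: θ'=2.3208 (straight) → pose (-4.6005, -3.1637, 2.3208)
step 3: θ'=2.3208 (straight) → pose (-5.0265, -2.7064, 2.3208)
step 4: θ'=3.3208 (R=0.3750) → pose (-5.3677, -2.5930, 3.3208)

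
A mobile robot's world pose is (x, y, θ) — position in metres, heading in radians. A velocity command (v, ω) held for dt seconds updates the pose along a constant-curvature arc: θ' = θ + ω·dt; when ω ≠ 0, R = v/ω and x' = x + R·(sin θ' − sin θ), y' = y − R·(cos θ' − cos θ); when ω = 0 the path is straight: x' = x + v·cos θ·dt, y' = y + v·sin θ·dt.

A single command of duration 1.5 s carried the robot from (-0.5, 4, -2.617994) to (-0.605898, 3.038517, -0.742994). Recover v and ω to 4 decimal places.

v = 0.7500, ω = 1.2500

Δθ = -0.742994 − -2.617994 = 1.875000
ω = Δθ/dt = 1.875000/1.5 = 1.2500
R = −Δy/(cos θ' − cos θ) = 0.6000
v = R·ω = 0.6000·1.2500 = 0.7500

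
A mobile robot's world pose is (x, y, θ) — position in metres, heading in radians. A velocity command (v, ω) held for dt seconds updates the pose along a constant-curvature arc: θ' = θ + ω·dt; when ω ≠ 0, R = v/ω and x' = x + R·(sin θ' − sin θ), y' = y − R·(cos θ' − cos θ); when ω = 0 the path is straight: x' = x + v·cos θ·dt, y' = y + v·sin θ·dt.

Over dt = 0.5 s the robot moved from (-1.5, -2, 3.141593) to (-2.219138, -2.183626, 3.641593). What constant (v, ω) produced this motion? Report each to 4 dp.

v = 1.5000, ω = 1.0000

Δθ = 3.641593 − 3.141593 = 0.500000
ω = Δθ/dt = 0.500000/0.5 = 1.0000
R = Δx/(sin θ' − sin θ) = 1.5000
v = R·ω = 1.5000·1.0000 = 1.5000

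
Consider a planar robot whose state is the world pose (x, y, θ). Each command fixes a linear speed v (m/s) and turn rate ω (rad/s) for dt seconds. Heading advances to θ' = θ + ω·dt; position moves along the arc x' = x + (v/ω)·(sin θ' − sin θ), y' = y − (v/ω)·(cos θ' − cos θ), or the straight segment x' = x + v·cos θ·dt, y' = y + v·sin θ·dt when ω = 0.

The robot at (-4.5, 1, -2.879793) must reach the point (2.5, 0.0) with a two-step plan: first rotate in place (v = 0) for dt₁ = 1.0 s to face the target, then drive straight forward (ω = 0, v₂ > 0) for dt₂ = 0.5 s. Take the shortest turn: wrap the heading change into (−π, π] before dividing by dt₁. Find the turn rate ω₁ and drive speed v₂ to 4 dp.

ω₁ = 2.7379, v₂ = 14.1421

heading to target = atan2(0−1, 2.5−-4.5) = -0.1419
Δθ = wrap(-0.1419 − -2.8798) = 2.7379; ω₁ = Δθ/dt₁ = 2.7379
distance = √((2.5−-4.5)² + (0−1)²) = 7.0711; v₂ = distance/dt₂ = 14.1421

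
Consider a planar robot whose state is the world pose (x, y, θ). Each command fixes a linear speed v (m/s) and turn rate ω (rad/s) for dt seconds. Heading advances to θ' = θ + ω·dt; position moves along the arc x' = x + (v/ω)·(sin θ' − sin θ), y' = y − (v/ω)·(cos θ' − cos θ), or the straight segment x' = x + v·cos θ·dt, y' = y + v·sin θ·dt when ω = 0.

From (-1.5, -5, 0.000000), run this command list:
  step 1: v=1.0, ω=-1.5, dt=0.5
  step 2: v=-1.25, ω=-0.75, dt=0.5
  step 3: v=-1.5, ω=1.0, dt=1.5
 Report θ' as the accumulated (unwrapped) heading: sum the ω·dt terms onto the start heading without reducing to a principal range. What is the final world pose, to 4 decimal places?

(-3.3161, -3.9290, 0.3750)

step 1: θ'=-0.7500 (R=-0.6667) → pose (-1.0456, -5.1789, -0.7500)
step 2: θ'=-1.1250 (R=1.6667) → pose (-1.4133, -4.6780, -1.1250)
step 3: θ'=0.3750 (R=-1.5000) → pose (-3.3161, -3.9290, 0.3750)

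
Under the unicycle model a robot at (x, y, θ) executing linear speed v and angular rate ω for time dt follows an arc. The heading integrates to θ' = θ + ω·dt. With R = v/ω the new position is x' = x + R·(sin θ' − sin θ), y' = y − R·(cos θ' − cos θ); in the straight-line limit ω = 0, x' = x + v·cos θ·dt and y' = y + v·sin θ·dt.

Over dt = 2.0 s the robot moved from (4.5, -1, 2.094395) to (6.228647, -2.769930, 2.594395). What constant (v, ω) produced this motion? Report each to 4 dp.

Δθ = 2.594395 − 2.094395 = 0.500000
ω = Δθ/dt = 0.500000/2.0 = 0.2500
R = −Δy/(cos θ' − cos θ) = -5.0000
v = R·ω = -5.0000·0.2500 = -1.2500

v = -1.2500, ω = 0.2500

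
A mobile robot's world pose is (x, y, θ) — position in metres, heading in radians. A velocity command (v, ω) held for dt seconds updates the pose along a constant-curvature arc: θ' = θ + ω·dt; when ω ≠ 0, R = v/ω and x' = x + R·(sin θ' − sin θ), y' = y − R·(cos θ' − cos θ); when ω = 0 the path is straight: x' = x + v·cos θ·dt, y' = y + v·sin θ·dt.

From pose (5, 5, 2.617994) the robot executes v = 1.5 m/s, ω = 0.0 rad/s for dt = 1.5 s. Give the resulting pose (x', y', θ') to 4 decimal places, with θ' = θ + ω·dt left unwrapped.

θ' = 2.6180 + 0.0·1.5 = 2.6180
ω = 0 → straight: x' = 5 + 1.5·cos(2.6180)·1.5 = 3.0514
y' = 5 + 1.5·sin(2.6180)·1.5 = 6.1250

(3.0514, 6.1250, 2.6180)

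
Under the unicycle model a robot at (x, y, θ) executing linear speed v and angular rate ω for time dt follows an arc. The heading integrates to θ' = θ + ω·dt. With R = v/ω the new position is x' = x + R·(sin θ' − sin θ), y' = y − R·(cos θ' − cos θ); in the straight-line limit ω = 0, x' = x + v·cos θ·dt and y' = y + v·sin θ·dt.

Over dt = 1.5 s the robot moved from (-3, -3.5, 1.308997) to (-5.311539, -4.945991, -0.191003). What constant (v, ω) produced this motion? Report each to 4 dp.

Δθ = -0.191003 − 1.308997 = -1.500000
ω = Δθ/dt = -1.500000/1.5 = -1.0000
R = Δx/(sin θ' − sin θ) = 2.0000
v = R·ω = 2.0000·-1.0000 = -2.0000

v = -2.0000, ω = -1.0000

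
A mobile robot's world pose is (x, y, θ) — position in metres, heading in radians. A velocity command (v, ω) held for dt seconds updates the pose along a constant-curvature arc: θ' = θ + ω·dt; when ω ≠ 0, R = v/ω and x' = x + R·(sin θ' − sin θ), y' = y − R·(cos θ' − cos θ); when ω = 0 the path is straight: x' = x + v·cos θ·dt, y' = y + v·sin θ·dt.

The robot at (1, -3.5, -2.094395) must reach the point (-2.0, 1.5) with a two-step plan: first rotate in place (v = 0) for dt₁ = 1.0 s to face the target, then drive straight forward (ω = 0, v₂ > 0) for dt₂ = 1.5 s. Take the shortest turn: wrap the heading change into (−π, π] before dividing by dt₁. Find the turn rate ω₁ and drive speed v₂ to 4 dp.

ω₁ = -2.0776, v₂ = 3.8873

heading to target = atan2(1.5−-3.5, -2−1) = 2.1112
Δθ = wrap(2.1112 − -2.0944) = -2.0776; ω₁ = Δθ/dt₁ = -2.0776
distance = √((-2−1)² + (1.5−-3.5)²) = 5.8310; v₂ = distance/dt₂ = 3.8873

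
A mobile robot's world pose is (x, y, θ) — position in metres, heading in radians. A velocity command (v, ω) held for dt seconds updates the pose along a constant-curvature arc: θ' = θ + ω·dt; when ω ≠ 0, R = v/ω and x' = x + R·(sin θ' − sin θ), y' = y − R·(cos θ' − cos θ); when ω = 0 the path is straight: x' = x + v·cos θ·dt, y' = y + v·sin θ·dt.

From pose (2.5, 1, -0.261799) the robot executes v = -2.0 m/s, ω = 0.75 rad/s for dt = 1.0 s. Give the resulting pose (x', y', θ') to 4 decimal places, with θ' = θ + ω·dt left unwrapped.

θ' = -0.2618 + 0.75·1.0 = 0.4882
R = v/ω = -2.0/0.75 = -2.6667
x' = 2.5 + -2.6667·(sin 0.4882 − sin -0.2618) = 0.5590
y' = 1 − -2.6667·(cos 0.4882 − cos -0.2618) = 0.7793

(0.5590, 0.7793, 0.4882)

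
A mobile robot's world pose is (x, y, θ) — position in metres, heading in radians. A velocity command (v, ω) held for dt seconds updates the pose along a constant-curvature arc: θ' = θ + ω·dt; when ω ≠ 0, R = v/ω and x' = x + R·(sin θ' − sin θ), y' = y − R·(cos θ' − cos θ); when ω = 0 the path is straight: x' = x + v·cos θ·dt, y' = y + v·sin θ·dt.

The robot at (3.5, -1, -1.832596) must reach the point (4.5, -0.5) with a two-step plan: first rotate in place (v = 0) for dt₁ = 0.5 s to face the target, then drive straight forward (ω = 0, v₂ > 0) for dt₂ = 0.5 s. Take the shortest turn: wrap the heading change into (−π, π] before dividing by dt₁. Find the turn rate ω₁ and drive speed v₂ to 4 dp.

ω₁ = 4.5925, v₂ = 2.2361

heading to target = atan2(-0.5−-1, 4.5−3.5) = 0.4636
Δθ = wrap(0.4636 − -1.8326) = 2.2962; ω₁ = Δθ/dt₁ = 4.5925
distance = √((4.5−3.5)² + (-0.5−-1)²) = 1.1180; v₂ = distance/dt₂ = 2.2361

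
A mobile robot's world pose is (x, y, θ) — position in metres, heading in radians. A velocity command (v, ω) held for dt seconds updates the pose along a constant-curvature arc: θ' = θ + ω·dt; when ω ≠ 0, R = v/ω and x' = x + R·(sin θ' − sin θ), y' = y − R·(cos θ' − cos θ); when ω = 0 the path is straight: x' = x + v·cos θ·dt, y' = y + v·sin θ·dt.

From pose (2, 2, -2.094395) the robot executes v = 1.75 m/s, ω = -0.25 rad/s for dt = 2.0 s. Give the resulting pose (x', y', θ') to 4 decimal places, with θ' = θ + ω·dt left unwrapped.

(-0.4201, -0.4779, -2.5944)

θ' = -2.0944 + -0.25·2.0 = -2.5944
R = v/ω = 1.75/-0.25 = -7.0000
x' = 2 + -7.0000·(sin -2.5944 − sin -2.0944) = -0.4201
y' = 2 − -7.0000·(cos -2.5944 − cos -2.0944) = -0.4779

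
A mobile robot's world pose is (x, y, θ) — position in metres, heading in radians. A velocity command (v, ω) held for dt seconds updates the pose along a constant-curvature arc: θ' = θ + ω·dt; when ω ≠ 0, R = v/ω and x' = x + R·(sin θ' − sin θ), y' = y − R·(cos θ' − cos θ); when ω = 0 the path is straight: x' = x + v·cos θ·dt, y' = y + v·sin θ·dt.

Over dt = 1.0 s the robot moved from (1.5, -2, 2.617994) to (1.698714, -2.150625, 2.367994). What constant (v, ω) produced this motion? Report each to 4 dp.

Δθ = 2.367994 − 2.617994 = -0.250000
ω = Δθ/dt = -0.250000/1.0 = -0.2500
R = Δx/(sin θ' − sin θ) = 1.0000
v = R·ω = 1.0000·-0.2500 = -0.2500

v = -0.2500, ω = -0.2500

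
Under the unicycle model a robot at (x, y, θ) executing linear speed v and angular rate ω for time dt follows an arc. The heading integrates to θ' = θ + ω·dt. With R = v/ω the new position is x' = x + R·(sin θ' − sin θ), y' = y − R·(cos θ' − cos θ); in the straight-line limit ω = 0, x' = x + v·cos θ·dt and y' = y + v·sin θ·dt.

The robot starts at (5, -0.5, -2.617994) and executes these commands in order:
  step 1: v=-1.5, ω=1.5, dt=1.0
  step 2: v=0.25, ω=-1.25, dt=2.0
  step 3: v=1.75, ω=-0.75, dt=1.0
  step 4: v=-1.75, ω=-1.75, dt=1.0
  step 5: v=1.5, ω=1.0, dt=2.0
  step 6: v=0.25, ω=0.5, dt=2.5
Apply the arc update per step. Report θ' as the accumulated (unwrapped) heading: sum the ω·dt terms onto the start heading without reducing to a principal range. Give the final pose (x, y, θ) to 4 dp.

step 1: θ'=-1.1180 (R=-1.0000) → pose (5.3992, 0.8035, -1.1180)
step 2: θ'=-3.6180 (R=-0.2000) → pose (5.1277, 0.5383, -3.6180)
step 3: θ'=-4.3680 (R=-2.3333) → pose (4.0014, 1.8240, -4.3680)
step 4: θ'=-6.1180 (R=1.0000) → pose (3.2245, 0.5000, -6.1180)
step 5: θ'=-4.1180 (R=1.5000) → pose (4.2206, 2.8196, -4.1180)
step 6: θ'=-2.8680 (R=0.5000) → pose (3.6713, 3.0210, -2.8680)

(3.6713, 3.0210, -2.8680)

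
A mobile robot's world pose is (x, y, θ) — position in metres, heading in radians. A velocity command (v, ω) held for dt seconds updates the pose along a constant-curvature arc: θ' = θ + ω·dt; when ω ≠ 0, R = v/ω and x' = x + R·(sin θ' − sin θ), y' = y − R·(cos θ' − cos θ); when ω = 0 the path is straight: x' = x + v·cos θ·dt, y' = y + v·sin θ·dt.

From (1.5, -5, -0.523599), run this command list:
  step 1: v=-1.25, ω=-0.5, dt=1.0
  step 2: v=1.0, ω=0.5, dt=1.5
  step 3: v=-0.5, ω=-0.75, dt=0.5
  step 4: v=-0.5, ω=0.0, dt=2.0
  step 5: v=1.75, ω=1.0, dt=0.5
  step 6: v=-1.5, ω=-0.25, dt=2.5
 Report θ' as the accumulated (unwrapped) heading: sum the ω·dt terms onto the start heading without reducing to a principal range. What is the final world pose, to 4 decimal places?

(-1.7428, -3.0007, -0.7736)

step 1: θ'=-1.0236 (R=2.5000) → pose (0.6150, -4.1357, -1.0236)
step 2: θ'=-0.2736 (R=2.0000) → pose (1.7826, -5.0207, -0.2736)
step 3: θ'=-0.6486 (R=0.6667) → pose (1.5600, -4.9101, -0.6486)
step 4: θ'=-0.6486 (straight) → pose (0.7631, -4.3060, -0.6486)
step 5: θ'=-0.1486 (R=1.7500) → pose (1.5611, -4.6421, -0.1486)
step 6: θ'=-0.7736 (R=6.0000) → pose (-1.7428, -3.0007, -0.7736)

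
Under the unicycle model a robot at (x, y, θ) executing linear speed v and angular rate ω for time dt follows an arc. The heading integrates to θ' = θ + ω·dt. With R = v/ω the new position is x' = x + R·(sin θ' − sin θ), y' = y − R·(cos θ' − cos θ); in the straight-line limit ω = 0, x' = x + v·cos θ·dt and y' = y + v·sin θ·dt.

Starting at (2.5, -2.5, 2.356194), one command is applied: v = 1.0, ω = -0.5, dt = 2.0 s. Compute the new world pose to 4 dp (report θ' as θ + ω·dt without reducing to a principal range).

(1.9601, -0.6599, 1.3562)

θ' = 2.3562 + -0.5·2.0 = 1.3562
R = v/ω = 1.0/-0.5 = -2.0000
x' = 2.5 + -2.0000·(sin 1.3562 − sin 2.3562) = 1.9601
y' = -2.5 − -2.0000·(cos 1.3562 − cos 2.3562) = -0.6599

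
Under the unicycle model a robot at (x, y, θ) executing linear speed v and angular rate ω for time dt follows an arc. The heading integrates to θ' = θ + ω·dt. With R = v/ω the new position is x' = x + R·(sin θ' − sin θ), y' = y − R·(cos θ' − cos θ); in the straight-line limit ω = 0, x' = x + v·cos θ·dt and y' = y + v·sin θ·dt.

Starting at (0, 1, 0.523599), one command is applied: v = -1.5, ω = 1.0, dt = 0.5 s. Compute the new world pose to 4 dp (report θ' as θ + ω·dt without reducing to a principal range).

θ' = 0.5236 + 1.0·0.5 = 1.0236
R = v/ω = -1.5/1.0 = -1.5000
x' = 0 + -1.5000·(sin 1.0236 − sin 0.5236) = -0.5310
y' = 1 − -1.5000·(cos 1.0236 − cos 0.5236) = 0.4814

(-0.5310, 0.4814, 1.0236)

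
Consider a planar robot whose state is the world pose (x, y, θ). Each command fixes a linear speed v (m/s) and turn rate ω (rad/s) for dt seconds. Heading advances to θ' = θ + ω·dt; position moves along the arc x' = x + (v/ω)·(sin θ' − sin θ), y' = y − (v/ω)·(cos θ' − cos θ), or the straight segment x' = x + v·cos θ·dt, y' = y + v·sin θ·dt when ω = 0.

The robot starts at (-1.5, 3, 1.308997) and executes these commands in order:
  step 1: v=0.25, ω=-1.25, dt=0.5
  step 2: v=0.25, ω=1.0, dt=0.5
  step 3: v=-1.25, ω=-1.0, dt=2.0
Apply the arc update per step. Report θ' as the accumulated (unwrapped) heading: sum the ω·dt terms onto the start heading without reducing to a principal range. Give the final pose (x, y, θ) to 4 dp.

step 1: θ'=0.6840 (R=-0.2000) → pose (-1.4332, 3.1032, 0.6840)
step 2: θ'=1.1840 (R=0.2500) → pose (-1.3596, 3.2027, 1.1840)
step 3: θ'=-0.8160 (R=1.2500) → pose (-3.4278, 2.8178, -0.8160)

(-3.4278, 2.8178, -0.8160)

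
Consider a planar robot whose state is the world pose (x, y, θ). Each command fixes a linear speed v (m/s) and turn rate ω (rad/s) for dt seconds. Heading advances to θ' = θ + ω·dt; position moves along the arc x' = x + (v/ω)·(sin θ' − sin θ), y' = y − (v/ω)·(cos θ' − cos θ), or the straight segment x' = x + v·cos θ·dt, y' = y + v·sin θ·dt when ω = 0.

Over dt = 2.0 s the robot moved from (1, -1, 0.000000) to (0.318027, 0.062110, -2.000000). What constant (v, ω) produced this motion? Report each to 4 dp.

v = -0.7500, ω = -1.0000

Δθ = -2.000000 − 0.000000 = -2.000000
ω = Δθ/dt = -2.000000/2.0 = -1.0000
R = −Δy/(cos θ' − cos θ) = 0.7500
v = R·ω = 0.7500·-1.0000 = -0.7500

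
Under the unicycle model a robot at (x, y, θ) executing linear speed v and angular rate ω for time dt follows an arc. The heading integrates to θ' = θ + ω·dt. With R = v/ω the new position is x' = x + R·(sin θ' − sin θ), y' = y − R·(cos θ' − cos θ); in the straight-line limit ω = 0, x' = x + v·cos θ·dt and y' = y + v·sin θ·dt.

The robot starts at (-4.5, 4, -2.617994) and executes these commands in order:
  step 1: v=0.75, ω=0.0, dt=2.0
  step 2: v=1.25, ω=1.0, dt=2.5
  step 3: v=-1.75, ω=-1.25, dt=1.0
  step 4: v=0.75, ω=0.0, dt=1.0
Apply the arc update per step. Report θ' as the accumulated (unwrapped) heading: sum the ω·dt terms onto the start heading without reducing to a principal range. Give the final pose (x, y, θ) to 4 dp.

step 1: θ'=-2.6180 (straight) → pose (-5.7990, 3.2500, -2.6180)
step 2: θ'=-0.1180 (R=1.2500) → pose (-5.3212, 0.9262, -0.1180)
step 3: θ'=-1.3680 (R=1.4000) → pose (-6.5277, 2.0344, -1.3680)
step 4: θ'=-1.3680 (straight) → pose (-6.3766, 1.2998, -1.3680)

(-6.3766, 1.2998, -1.3680)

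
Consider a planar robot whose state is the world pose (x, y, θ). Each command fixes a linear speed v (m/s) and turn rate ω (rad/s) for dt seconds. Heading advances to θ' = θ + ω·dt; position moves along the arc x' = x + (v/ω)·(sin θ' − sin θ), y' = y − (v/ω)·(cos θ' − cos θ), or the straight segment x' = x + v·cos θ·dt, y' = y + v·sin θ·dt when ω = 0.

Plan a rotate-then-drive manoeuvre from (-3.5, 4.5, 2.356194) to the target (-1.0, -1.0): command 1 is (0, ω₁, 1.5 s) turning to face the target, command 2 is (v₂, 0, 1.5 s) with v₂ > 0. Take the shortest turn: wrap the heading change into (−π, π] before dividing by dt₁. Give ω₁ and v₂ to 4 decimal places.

ω₁ = 1.8552, v₂ = 4.0277

heading to target = atan2(-1−4.5, -1−-3.5) = -1.1442
Δθ = wrap(-1.1442 − 2.3562) = 2.7828; ω₁ = Δθ/dt₁ = 1.8552
distance = √((-1−-3.5)² + (-1−4.5)²) = 6.0415; v₂ = distance/dt₂ = 4.0277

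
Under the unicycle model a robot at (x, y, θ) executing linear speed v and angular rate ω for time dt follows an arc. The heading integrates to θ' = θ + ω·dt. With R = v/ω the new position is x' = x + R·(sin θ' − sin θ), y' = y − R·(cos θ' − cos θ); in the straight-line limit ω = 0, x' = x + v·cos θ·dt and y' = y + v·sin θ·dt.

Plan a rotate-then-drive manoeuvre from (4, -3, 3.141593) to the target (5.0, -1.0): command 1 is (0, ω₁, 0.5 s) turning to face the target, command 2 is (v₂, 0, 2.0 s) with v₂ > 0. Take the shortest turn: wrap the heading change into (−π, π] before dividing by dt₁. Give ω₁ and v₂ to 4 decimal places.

heading to target = atan2(-1−-3, 5−4) = 1.1071
Δθ = wrap(1.1071 − 3.1416) = -2.0344; ω₁ = Δθ/dt₁ = -4.0689
distance = √((5−4)² + (-1−-3)²) = 2.2361; v₂ = distance/dt₂ = 1.1180

ω₁ = -4.0689, v₂ = 1.1180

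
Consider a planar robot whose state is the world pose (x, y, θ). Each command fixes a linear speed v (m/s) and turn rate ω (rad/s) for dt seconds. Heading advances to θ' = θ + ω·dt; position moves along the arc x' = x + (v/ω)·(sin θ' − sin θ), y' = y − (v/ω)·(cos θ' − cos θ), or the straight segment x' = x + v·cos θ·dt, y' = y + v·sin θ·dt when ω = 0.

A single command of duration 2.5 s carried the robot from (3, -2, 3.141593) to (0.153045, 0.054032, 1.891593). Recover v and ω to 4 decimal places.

Δθ = 1.891593 − 3.141593 = -1.250000
ω = Δθ/dt = -1.250000/2.5 = -0.5000
R = Δx/(sin θ' − sin θ) = -3.0000
v = R·ω = -3.0000·-0.5000 = 1.5000

v = 1.5000, ω = -0.5000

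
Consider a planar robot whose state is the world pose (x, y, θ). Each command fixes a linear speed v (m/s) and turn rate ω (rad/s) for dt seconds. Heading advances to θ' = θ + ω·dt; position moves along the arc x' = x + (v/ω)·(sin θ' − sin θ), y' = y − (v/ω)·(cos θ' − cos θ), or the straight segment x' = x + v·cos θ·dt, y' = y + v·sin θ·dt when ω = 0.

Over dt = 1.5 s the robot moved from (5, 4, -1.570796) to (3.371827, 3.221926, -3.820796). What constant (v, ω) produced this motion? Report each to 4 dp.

Δθ = -3.820796 − -1.570796 = -2.250000
ω = Δθ/dt = -2.250000/1.5 = -1.5000
R = Δx/(sin θ' − sin θ) = -1.0000
v = R·ω = -1.0000·-1.5000 = 1.5000

v = 1.5000, ω = -1.5000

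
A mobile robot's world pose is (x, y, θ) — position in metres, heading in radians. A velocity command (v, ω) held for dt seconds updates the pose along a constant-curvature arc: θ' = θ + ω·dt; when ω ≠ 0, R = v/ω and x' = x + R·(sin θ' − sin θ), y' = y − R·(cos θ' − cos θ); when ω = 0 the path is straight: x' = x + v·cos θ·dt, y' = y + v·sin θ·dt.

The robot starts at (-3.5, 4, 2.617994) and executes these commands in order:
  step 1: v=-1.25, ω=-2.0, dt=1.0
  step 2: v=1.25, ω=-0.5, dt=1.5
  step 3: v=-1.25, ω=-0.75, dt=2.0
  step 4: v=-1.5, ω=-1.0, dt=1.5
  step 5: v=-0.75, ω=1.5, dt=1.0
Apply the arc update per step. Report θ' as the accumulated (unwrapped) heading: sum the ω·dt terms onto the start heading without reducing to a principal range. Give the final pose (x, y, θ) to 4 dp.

(-1.1399, 7.0217, -1.6320)

step 1: θ'=0.6180 (R=0.6250) → pose (-3.4504, 2.9493, 0.6180)
step 2: θ'=-0.1320 (R=-2.5000) → pose (-1.6728, 3.3900, -0.1320)
step 3: θ'=-1.6320 (R=1.6667) → pose (-3.1170, 5.1441, -1.6320)
step 4: θ'=-3.1320 (R=1.5000) → pose (-1.6342, 6.5523, -3.1320)
step 5: θ'=-1.6320 (R=-0.5000) → pose (-1.1399, 7.0217, -1.6320)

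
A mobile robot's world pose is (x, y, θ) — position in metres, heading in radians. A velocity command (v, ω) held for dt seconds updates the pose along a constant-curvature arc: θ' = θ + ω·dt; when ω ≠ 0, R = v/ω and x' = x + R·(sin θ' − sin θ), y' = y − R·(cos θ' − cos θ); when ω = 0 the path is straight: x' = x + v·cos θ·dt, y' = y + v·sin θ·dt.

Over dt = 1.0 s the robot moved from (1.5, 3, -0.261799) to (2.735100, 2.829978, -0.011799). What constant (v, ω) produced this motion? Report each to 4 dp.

Δθ = -0.011799 − -0.261799 = 0.250000
ω = Δθ/dt = 0.250000/1.0 = 0.2500
R = Δx/(sin θ' − sin θ) = 5.0000
v = R·ω = 5.0000·0.2500 = 1.2500

v = 1.2500, ω = 0.2500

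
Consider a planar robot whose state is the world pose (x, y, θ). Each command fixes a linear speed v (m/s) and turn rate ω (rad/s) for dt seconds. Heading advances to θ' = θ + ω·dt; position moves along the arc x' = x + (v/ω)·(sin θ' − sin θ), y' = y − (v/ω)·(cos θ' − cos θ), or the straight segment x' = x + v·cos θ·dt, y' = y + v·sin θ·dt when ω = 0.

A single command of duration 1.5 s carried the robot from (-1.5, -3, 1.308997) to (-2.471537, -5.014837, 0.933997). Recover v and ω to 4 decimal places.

Δθ = 0.933997 − 1.308997 = -0.375000
ω = Δθ/dt = -0.375000/1.5 = -0.2500
R = −Δy/(cos θ' − cos θ) = 6.0000
v = R·ω = 6.0000·-0.2500 = -1.5000

v = -1.5000, ω = -0.2500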